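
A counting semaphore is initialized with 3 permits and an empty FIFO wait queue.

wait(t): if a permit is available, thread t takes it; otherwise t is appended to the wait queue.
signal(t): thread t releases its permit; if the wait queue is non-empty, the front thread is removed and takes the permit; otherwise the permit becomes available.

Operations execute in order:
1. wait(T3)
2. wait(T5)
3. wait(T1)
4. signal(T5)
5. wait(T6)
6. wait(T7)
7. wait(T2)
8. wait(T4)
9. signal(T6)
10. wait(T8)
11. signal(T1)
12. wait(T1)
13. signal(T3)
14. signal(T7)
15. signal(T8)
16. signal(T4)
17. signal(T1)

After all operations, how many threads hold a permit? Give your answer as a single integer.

Step 1: wait(T3) -> count=2 queue=[] holders={T3}
Step 2: wait(T5) -> count=1 queue=[] holders={T3,T5}
Step 3: wait(T1) -> count=0 queue=[] holders={T1,T3,T5}
Step 4: signal(T5) -> count=1 queue=[] holders={T1,T3}
Step 5: wait(T6) -> count=0 queue=[] holders={T1,T3,T6}
Step 6: wait(T7) -> count=0 queue=[T7] holders={T1,T3,T6}
Step 7: wait(T2) -> count=0 queue=[T7,T2] holders={T1,T3,T6}
Step 8: wait(T4) -> count=0 queue=[T7,T2,T4] holders={T1,T3,T6}
Step 9: signal(T6) -> count=0 queue=[T2,T4] holders={T1,T3,T7}
Step 10: wait(T8) -> count=0 queue=[T2,T4,T8] holders={T1,T3,T7}
Step 11: signal(T1) -> count=0 queue=[T4,T8] holders={T2,T3,T7}
Step 12: wait(T1) -> count=0 queue=[T4,T8,T1] holders={T2,T3,T7}
Step 13: signal(T3) -> count=0 queue=[T8,T1] holders={T2,T4,T7}
Step 14: signal(T7) -> count=0 queue=[T1] holders={T2,T4,T8}
Step 15: signal(T8) -> count=0 queue=[] holders={T1,T2,T4}
Step 16: signal(T4) -> count=1 queue=[] holders={T1,T2}
Step 17: signal(T1) -> count=2 queue=[] holders={T2}
Final holders: {T2} -> 1 thread(s)

Answer: 1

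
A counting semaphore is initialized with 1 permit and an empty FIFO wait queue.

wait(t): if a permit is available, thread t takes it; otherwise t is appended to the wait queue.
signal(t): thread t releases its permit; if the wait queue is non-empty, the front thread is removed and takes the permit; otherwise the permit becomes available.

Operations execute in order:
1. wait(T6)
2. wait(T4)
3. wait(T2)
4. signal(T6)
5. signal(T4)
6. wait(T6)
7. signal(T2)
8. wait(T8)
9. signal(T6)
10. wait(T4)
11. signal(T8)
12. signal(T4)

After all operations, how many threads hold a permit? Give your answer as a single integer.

Step 1: wait(T6) -> count=0 queue=[] holders={T6}
Step 2: wait(T4) -> count=0 queue=[T4] holders={T6}
Step 3: wait(T2) -> count=0 queue=[T4,T2] holders={T6}
Step 4: signal(T6) -> count=0 queue=[T2] holders={T4}
Step 5: signal(T4) -> count=0 queue=[] holders={T2}
Step 6: wait(T6) -> count=0 queue=[T6] holders={T2}
Step 7: signal(T2) -> count=0 queue=[] holders={T6}
Step 8: wait(T8) -> count=0 queue=[T8] holders={T6}
Step 9: signal(T6) -> count=0 queue=[] holders={T8}
Step 10: wait(T4) -> count=0 queue=[T4] holders={T8}
Step 11: signal(T8) -> count=0 queue=[] holders={T4}
Step 12: signal(T4) -> count=1 queue=[] holders={none}
Final holders: {none} -> 0 thread(s)

Answer: 0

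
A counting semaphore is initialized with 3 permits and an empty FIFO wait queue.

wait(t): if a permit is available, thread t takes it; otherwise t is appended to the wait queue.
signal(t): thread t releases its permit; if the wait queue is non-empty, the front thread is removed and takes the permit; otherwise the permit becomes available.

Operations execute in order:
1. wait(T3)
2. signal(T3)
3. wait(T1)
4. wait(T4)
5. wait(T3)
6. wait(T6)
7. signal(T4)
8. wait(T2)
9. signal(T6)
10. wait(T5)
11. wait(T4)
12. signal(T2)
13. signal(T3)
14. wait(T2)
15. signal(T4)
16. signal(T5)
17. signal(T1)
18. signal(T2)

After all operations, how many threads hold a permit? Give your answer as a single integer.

Answer: 0

Derivation:
Step 1: wait(T3) -> count=2 queue=[] holders={T3}
Step 2: signal(T3) -> count=3 queue=[] holders={none}
Step 3: wait(T1) -> count=2 queue=[] holders={T1}
Step 4: wait(T4) -> count=1 queue=[] holders={T1,T4}
Step 5: wait(T3) -> count=0 queue=[] holders={T1,T3,T4}
Step 6: wait(T6) -> count=0 queue=[T6] holders={T1,T3,T4}
Step 7: signal(T4) -> count=0 queue=[] holders={T1,T3,T6}
Step 8: wait(T2) -> count=0 queue=[T2] holders={T1,T3,T6}
Step 9: signal(T6) -> count=0 queue=[] holders={T1,T2,T3}
Step 10: wait(T5) -> count=0 queue=[T5] holders={T1,T2,T3}
Step 11: wait(T4) -> count=0 queue=[T5,T4] holders={T1,T2,T3}
Step 12: signal(T2) -> count=0 queue=[T4] holders={T1,T3,T5}
Step 13: signal(T3) -> count=0 queue=[] holders={T1,T4,T5}
Step 14: wait(T2) -> count=0 queue=[T2] holders={T1,T4,T5}
Step 15: signal(T4) -> count=0 queue=[] holders={T1,T2,T5}
Step 16: signal(T5) -> count=1 queue=[] holders={T1,T2}
Step 17: signal(T1) -> count=2 queue=[] holders={T2}
Step 18: signal(T2) -> count=3 queue=[] holders={none}
Final holders: {none} -> 0 thread(s)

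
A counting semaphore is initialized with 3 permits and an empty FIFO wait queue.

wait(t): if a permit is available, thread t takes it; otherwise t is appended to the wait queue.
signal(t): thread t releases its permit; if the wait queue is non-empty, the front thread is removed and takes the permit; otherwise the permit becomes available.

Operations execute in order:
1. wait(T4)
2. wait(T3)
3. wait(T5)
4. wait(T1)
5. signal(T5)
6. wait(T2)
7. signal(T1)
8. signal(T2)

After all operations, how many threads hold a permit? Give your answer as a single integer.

Answer: 2

Derivation:
Step 1: wait(T4) -> count=2 queue=[] holders={T4}
Step 2: wait(T3) -> count=1 queue=[] holders={T3,T4}
Step 3: wait(T5) -> count=0 queue=[] holders={T3,T4,T5}
Step 4: wait(T1) -> count=0 queue=[T1] holders={T3,T4,T5}
Step 5: signal(T5) -> count=0 queue=[] holders={T1,T3,T4}
Step 6: wait(T2) -> count=0 queue=[T2] holders={T1,T3,T4}
Step 7: signal(T1) -> count=0 queue=[] holders={T2,T3,T4}
Step 8: signal(T2) -> count=1 queue=[] holders={T3,T4}
Final holders: {T3,T4} -> 2 thread(s)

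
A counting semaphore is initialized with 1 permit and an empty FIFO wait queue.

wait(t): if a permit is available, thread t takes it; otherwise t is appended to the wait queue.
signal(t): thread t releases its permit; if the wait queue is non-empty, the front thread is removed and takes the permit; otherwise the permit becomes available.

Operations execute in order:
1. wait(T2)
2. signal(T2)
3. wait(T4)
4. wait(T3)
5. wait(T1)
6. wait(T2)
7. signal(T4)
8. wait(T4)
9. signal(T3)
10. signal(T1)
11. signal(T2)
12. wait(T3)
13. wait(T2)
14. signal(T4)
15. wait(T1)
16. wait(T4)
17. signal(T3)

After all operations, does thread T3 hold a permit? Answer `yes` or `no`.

Answer: no

Derivation:
Step 1: wait(T2) -> count=0 queue=[] holders={T2}
Step 2: signal(T2) -> count=1 queue=[] holders={none}
Step 3: wait(T4) -> count=0 queue=[] holders={T4}
Step 4: wait(T3) -> count=0 queue=[T3] holders={T4}
Step 5: wait(T1) -> count=0 queue=[T3,T1] holders={T4}
Step 6: wait(T2) -> count=0 queue=[T3,T1,T2] holders={T4}
Step 7: signal(T4) -> count=0 queue=[T1,T2] holders={T3}
Step 8: wait(T4) -> count=0 queue=[T1,T2,T4] holders={T3}
Step 9: signal(T3) -> count=0 queue=[T2,T4] holders={T1}
Step 10: signal(T1) -> count=0 queue=[T4] holders={T2}
Step 11: signal(T2) -> count=0 queue=[] holders={T4}
Step 12: wait(T3) -> count=0 queue=[T3] holders={T4}
Step 13: wait(T2) -> count=0 queue=[T3,T2] holders={T4}
Step 14: signal(T4) -> count=0 queue=[T2] holders={T3}
Step 15: wait(T1) -> count=0 queue=[T2,T1] holders={T3}
Step 16: wait(T4) -> count=0 queue=[T2,T1,T4] holders={T3}
Step 17: signal(T3) -> count=0 queue=[T1,T4] holders={T2}
Final holders: {T2} -> T3 not in holders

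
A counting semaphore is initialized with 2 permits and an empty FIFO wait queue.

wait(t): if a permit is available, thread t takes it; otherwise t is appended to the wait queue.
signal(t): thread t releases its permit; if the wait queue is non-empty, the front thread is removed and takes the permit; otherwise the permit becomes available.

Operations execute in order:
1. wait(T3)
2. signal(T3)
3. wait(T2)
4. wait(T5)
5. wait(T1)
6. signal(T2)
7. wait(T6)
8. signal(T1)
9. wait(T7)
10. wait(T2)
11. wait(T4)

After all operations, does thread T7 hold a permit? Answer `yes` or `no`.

Answer: no

Derivation:
Step 1: wait(T3) -> count=1 queue=[] holders={T3}
Step 2: signal(T3) -> count=2 queue=[] holders={none}
Step 3: wait(T2) -> count=1 queue=[] holders={T2}
Step 4: wait(T5) -> count=0 queue=[] holders={T2,T5}
Step 5: wait(T1) -> count=0 queue=[T1] holders={T2,T5}
Step 6: signal(T2) -> count=0 queue=[] holders={T1,T5}
Step 7: wait(T6) -> count=0 queue=[T6] holders={T1,T5}
Step 8: signal(T1) -> count=0 queue=[] holders={T5,T6}
Step 9: wait(T7) -> count=0 queue=[T7] holders={T5,T6}
Step 10: wait(T2) -> count=0 queue=[T7,T2] holders={T5,T6}
Step 11: wait(T4) -> count=0 queue=[T7,T2,T4] holders={T5,T6}
Final holders: {T5,T6} -> T7 not in holders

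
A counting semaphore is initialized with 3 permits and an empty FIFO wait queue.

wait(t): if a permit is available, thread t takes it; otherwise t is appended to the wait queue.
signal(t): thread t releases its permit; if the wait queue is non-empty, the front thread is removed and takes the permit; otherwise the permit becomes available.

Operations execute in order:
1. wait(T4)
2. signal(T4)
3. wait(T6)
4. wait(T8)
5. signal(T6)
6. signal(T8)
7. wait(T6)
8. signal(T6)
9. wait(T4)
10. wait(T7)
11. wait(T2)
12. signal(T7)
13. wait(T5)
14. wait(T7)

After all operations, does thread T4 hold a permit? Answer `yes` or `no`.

Step 1: wait(T4) -> count=2 queue=[] holders={T4}
Step 2: signal(T4) -> count=3 queue=[] holders={none}
Step 3: wait(T6) -> count=2 queue=[] holders={T6}
Step 4: wait(T8) -> count=1 queue=[] holders={T6,T8}
Step 5: signal(T6) -> count=2 queue=[] holders={T8}
Step 6: signal(T8) -> count=3 queue=[] holders={none}
Step 7: wait(T6) -> count=2 queue=[] holders={T6}
Step 8: signal(T6) -> count=3 queue=[] holders={none}
Step 9: wait(T4) -> count=2 queue=[] holders={T4}
Step 10: wait(T7) -> count=1 queue=[] holders={T4,T7}
Step 11: wait(T2) -> count=0 queue=[] holders={T2,T4,T7}
Step 12: signal(T7) -> count=1 queue=[] holders={T2,T4}
Step 13: wait(T5) -> count=0 queue=[] holders={T2,T4,T5}
Step 14: wait(T7) -> count=0 queue=[T7] holders={T2,T4,T5}
Final holders: {T2,T4,T5} -> T4 in holders

Answer: yes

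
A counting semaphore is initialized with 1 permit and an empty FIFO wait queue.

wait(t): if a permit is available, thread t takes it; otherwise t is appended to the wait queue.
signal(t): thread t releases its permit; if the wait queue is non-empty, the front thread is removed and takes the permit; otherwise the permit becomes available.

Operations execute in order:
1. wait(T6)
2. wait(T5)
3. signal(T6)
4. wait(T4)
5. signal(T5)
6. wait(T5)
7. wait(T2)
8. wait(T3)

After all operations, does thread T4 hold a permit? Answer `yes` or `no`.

Answer: yes

Derivation:
Step 1: wait(T6) -> count=0 queue=[] holders={T6}
Step 2: wait(T5) -> count=0 queue=[T5] holders={T6}
Step 3: signal(T6) -> count=0 queue=[] holders={T5}
Step 4: wait(T4) -> count=0 queue=[T4] holders={T5}
Step 5: signal(T5) -> count=0 queue=[] holders={T4}
Step 6: wait(T5) -> count=0 queue=[T5] holders={T4}
Step 7: wait(T2) -> count=0 queue=[T5,T2] holders={T4}
Step 8: wait(T3) -> count=0 queue=[T5,T2,T3] holders={T4}
Final holders: {T4} -> T4 in holders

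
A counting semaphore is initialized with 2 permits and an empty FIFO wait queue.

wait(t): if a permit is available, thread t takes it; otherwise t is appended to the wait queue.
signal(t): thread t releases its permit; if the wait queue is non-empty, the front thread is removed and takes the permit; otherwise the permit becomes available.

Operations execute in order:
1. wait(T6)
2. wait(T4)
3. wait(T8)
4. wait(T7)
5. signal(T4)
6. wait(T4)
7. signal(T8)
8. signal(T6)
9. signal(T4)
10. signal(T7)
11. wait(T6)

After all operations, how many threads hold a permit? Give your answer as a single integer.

Answer: 1

Derivation:
Step 1: wait(T6) -> count=1 queue=[] holders={T6}
Step 2: wait(T4) -> count=0 queue=[] holders={T4,T6}
Step 3: wait(T8) -> count=0 queue=[T8] holders={T4,T6}
Step 4: wait(T7) -> count=0 queue=[T8,T7] holders={T4,T6}
Step 5: signal(T4) -> count=0 queue=[T7] holders={T6,T8}
Step 6: wait(T4) -> count=0 queue=[T7,T4] holders={T6,T8}
Step 7: signal(T8) -> count=0 queue=[T4] holders={T6,T7}
Step 8: signal(T6) -> count=0 queue=[] holders={T4,T7}
Step 9: signal(T4) -> count=1 queue=[] holders={T7}
Step 10: signal(T7) -> count=2 queue=[] holders={none}
Step 11: wait(T6) -> count=1 queue=[] holders={T6}
Final holders: {T6} -> 1 thread(s)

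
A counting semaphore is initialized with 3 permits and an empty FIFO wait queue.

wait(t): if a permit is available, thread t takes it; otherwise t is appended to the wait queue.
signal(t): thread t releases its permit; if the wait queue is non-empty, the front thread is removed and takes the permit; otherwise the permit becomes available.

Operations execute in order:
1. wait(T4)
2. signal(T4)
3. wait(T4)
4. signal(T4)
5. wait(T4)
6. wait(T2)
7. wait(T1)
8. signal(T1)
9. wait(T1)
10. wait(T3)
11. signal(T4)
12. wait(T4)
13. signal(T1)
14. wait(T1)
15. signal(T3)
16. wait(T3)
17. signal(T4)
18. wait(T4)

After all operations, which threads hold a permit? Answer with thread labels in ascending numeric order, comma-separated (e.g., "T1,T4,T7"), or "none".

Step 1: wait(T4) -> count=2 queue=[] holders={T4}
Step 2: signal(T4) -> count=3 queue=[] holders={none}
Step 3: wait(T4) -> count=2 queue=[] holders={T4}
Step 4: signal(T4) -> count=3 queue=[] holders={none}
Step 5: wait(T4) -> count=2 queue=[] holders={T4}
Step 6: wait(T2) -> count=1 queue=[] holders={T2,T4}
Step 7: wait(T1) -> count=0 queue=[] holders={T1,T2,T4}
Step 8: signal(T1) -> count=1 queue=[] holders={T2,T4}
Step 9: wait(T1) -> count=0 queue=[] holders={T1,T2,T4}
Step 10: wait(T3) -> count=0 queue=[T3] holders={T1,T2,T4}
Step 11: signal(T4) -> count=0 queue=[] holders={T1,T2,T3}
Step 12: wait(T4) -> count=0 queue=[T4] holders={T1,T2,T3}
Step 13: signal(T1) -> count=0 queue=[] holders={T2,T3,T4}
Step 14: wait(T1) -> count=0 queue=[T1] holders={T2,T3,T4}
Step 15: signal(T3) -> count=0 queue=[] holders={T1,T2,T4}
Step 16: wait(T3) -> count=0 queue=[T3] holders={T1,T2,T4}
Step 17: signal(T4) -> count=0 queue=[] holders={T1,T2,T3}
Step 18: wait(T4) -> count=0 queue=[T4] holders={T1,T2,T3}
Final holders: T1,T2,T3

Answer: T1,T2,T3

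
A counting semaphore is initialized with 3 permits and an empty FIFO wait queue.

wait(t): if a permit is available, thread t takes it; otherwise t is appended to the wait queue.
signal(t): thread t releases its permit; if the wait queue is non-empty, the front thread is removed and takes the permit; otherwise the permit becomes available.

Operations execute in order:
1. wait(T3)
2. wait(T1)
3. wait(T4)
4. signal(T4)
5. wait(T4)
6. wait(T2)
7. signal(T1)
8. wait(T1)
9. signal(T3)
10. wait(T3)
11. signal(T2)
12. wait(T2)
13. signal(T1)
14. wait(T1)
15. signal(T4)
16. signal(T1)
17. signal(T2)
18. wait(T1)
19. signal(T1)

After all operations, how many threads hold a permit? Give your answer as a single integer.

Step 1: wait(T3) -> count=2 queue=[] holders={T3}
Step 2: wait(T1) -> count=1 queue=[] holders={T1,T3}
Step 3: wait(T4) -> count=0 queue=[] holders={T1,T3,T4}
Step 4: signal(T4) -> count=1 queue=[] holders={T1,T3}
Step 5: wait(T4) -> count=0 queue=[] holders={T1,T3,T4}
Step 6: wait(T2) -> count=0 queue=[T2] holders={T1,T3,T4}
Step 7: signal(T1) -> count=0 queue=[] holders={T2,T3,T4}
Step 8: wait(T1) -> count=0 queue=[T1] holders={T2,T3,T4}
Step 9: signal(T3) -> count=0 queue=[] holders={T1,T2,T4}
Step 10: wait(T3) -> count=0 queue=[T3] holders={T1,T2,T4}
Step 11: signal(T2) -> count=0 queue=[] holders={T1,T3,T4}
Step 12: wait(T2) -> count=0 queue=[T2] holders={T1,T3,T4}
Step 13: signal(T1) -> count=0 queue=[] holders={T2,T3,T4}
Step 14: wait(T1) -> count=0 queue=[T1] holders={T2,T3,T4}
Step 15: signal(T4) -> count=0 queue=[] holders={T1,T2,T3}
Step 16: signal(T1) -> count=1 queue=[] holders={T2,T3}
Step 17: signal(T2) -> count=2 queue=[] holders={T3}
Step 18: wait(T1) -> count=1 queue=[] holders={T1,T3}
Step 19: signal(T1) -> count=2 queue=[] holders={T3}
Final holders: {T3} -> 1 thread(s)

Answer: 1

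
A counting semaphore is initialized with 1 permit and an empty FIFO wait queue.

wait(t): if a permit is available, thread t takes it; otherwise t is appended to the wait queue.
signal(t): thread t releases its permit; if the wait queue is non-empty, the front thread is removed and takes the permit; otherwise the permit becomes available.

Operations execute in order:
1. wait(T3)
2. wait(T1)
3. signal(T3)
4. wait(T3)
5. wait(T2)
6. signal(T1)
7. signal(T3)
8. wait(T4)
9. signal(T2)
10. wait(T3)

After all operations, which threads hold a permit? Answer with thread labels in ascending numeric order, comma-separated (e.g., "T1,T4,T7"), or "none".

Answer: T4

Derivation:
Step 1: wait(T3) -> count=0 queue=[] holders={T3}
Step 2: wait(T1) -> count=0 queue=[T1] holders={T3}
Step 3: signal(T3) -> count=0 queue=[] holders={T1}
Step 4: wait(T3) -> count=0 queue=[T3] holders={T1}
Step 5: wait(T2) -> count=0 queue=[T3,T2] holders={T1}
Step 6: signal(T1) -> count=0 queue=[T2] holders={T3}
Step 7: signal(T3) -> count=0 queue=[] holders={T2}
Step 8: wait(T4) -> count=0 queue=[T4] holders={T2}
Step 9: signal(T2) -> count=0 queue=[] holders={T4}
Step 10: wait(T3) -> count=0 queue=[T3] holders={T4}
Final holders: T4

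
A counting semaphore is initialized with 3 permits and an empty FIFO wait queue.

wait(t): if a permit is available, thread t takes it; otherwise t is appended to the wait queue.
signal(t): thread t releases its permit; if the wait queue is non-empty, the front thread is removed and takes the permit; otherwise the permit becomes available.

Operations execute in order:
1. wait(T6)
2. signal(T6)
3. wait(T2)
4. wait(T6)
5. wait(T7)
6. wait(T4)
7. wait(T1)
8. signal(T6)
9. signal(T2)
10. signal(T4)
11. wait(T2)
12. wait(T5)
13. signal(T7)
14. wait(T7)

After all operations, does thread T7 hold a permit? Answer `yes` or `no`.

Step 1: wait(T6) -> count=2 queue=[] holders={T6}
Step 2: signal(T6) -> count=3 queue=[] holders={none}
Step 3: wait(T2) -> count=2 queue=[] holders={T2}
Step 4: wait(T6) -> count=1 queue=[] holders={T2,T6}
Step 5: wait(T7) -> count=0 queue=[] holders={T2,T6,T7}
Step 6: wait(T4) -> count=0 queue=[T4] holders={T2,T6,T7}
Step 7: wait(T1) -> count=0 queue=[T4,T1] holders={T2,T6,T7}
Step 8: signal(T6) -> count=0 queue=[T1] holders={T2,T4,T7}
Step 9: signal(T2) -> count=0 queue=[] holders={T1,T4,T7}
Step 10: signal(T4) -> count=1 queue=[] holders={T1,T7}
Step 11: wait(T2) -> count=0 queue=[] holders={T1,T2,T7}
Step 12: wait(T5) -> count=0 queue=[T5] holders={T1,T2,T7}
Step 13: signal(T7) -> count=0 queue=[] holders={T1,T2,T5}
Step 14: wait(T7) -> count=0 queue=[T7] holders={T1,T2,T5}
Final holders: {T1,T2,T5} -> T7 not in holders

Answer: no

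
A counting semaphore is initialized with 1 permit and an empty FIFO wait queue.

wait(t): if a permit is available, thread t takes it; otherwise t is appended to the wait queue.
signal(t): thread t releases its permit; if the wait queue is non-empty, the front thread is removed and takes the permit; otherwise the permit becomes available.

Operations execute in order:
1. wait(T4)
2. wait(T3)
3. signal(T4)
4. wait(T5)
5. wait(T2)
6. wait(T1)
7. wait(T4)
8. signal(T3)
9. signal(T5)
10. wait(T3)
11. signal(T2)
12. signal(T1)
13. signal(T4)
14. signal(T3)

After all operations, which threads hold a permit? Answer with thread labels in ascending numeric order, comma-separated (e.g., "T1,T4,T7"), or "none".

Step 1: wait(T4) -> count=0 queue=[] holders={T4}
Step 2: wait(T3) -> count=0 queue=[T3] holders={T4}
Step 3: signal(T4) -> count=0 queue=[] holders={T3}
Step 4: wait(T5) -> count=0 queue=[T5] holders={T3}
Step 5: wait(T2) -> count=0 queue=[T5,T2] holders={T3}
Step 6: wait(T1) -> count=0 queue=[T5,T2,T1] holders={T3}
Step 7: wait(T4) -> count=0 queue=[T5,T2,T1,T4] holders={T3}
Step 8: signal(T3) -> count=0 queue=[T2,T1,T4] holders={T5}
Step 9: signal(T5) -> count=0 queue=[T1,T4] holders={T2}
Step 10: wait(T3) -> count=0 queue=[T1,T4,T3] holders={T2}
Step 11: signal(T2) -> count=0 queue=[T4,T3] holders={T1}
Step 12: signal(T1) -> count=0 queue=[T3] holders={T4}
Step 13: signal(T4) -> count=0 queue=[] holders={T3}
Step 14: signal(T3) -> count=1 queue=[] holders={none}
Final holders: none

Answer: none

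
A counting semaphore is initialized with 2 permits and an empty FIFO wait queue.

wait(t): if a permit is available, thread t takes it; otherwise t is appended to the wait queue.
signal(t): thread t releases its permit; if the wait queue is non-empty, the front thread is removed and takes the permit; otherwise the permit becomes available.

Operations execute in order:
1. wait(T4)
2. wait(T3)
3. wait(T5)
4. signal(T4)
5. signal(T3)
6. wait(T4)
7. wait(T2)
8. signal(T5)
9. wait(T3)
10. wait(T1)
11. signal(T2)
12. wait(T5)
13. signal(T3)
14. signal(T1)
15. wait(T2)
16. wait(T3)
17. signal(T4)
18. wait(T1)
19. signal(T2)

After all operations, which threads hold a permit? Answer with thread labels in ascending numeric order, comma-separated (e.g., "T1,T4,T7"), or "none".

Answer: T3,T5

Derivation:
Step 1: wait(T4) -> count=1 queue=[] holders={T4}
Step 2: wait(T3) -> count=0 queue=[] holders={T3,T4}
Step 3: wait(T5) -> count=0 queue=[T5] holders={T3,T4}
Step 4: signal(T4) -> count=0 queue=[] holders={T3,T5}
Step 5: signal(T3) -> count=1 queue=[] holders={T5}
Step 6: wait(T4) -> count=0 queue=[] holders={T4,T5}
Step 7: wait(T2) -> count=0 queue=[T2] holders={T4,T5}
Step 8: signal(T5) -> count=0 queue=[] holders={T2,T4}
Step 9: wait(T3) -> count=0 queue=[T3] holders={T2,T4}
Step 10: wait(T1) -> count=0 queue=[T3,T1] holders={T2,T4}
Step 11: signal(T2) -> count=0 queue=[T1] holders={T3,T4}
Step 12: wait(T5) -> count=0 queue=[T1,T5] holders={T3,T4}
Step 13: signal(T3) -> count=0 queue=[T5] holders={T1,T4}
Step 14: signal(T1) -> count=0 queue=[] holders={T4,T5}
Step 15: wait(T2) -> count=0 queue=[T2] holders={T4,T5}
Step 16: wait(T3) -> count=0 queue=[T2,T3] holders={T4,T5}
Step 17: signal(T4) -> count=0 queue=[T3] holders={T2,T5}
Step 18: wait(T1) -> count=0 queue=[T3,T1] holders={T2,T5}
Step 19: signal(T2) -> count=0 queue=[T1] holders={T3,T5}
Final holders: T3,T5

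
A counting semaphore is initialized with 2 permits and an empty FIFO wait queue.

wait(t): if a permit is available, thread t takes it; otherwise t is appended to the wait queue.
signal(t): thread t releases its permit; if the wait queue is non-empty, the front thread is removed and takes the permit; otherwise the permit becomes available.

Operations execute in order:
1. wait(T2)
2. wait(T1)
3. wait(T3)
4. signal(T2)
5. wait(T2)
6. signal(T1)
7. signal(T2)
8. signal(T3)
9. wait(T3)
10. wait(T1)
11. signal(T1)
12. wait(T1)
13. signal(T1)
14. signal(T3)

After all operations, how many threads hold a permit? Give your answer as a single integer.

Step 1: wait(T2) -> count=1 queue=[] holders={T2}
Step 2: wait(T1) -> count=0 queue=[] holders={T1,T2}
Step 3: wait(T3) -> count=0 queue=[T3] holders={T1,T2}
Step 4: signal(T2) -> count=0 queue=[] holders={T1,T3}
Step 5: wait(T2) -> count=0 queue=[T2] holders={T1,T3}
Step 6: signal(T1) -> count=0 queue=[] holders={T2,T3}
Step 7: signal(T2) -> count=1 queue=[] holders={T3}
Step 8: signal(T3) -> count=2 queue=[] holders={none}
Step 9: wait(T3) -> count=1 queue=[] holders={T3}
Step 10: wait(T1) -> count=0 queue=[] holders={T1,T3}
Step 11: signal(T1) -> count=1 queue=[] holders={T3}
Step 12: wait(T1) -> count=0 queue=[] holders={T1,T3}
Step 13: signal(T1) -> count=1 queue=[] holders={T3}
Step 14: signal(T3) -> count=2 queue=[] holders={none}
Final holders: {none} -> 0 thread(s)

Answer: 0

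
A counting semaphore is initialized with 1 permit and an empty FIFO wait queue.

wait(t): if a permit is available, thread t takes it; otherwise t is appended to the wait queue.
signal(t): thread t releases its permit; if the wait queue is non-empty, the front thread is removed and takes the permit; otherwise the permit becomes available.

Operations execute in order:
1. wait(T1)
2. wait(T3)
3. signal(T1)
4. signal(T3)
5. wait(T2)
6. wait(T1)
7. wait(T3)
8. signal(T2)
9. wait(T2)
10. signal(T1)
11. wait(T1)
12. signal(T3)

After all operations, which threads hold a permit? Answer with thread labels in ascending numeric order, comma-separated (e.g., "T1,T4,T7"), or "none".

Step 1: wait(T1) -> count=0 queue=[] holders={T1}
Step 2: wait(T3) -> count=0 queue=[T3] holders={T1}
Step 3: signal(T1) -> count=0 queue=[] holders={T3}
Step 4: signal(T3) -> count=1 queue=[] holders={none}
Step 5: wait(T2) -> count=0 queue=[] holders={T2}
Step 6: wait(T1) -> count=0 queue=[T1] holders={T2}
Step 7: wait(T3) -> count=0 queue=[T1,T3] holders={T2}
Step 8: signal(T2) -> count=0 queue=[T3] holders={T1}
Step 9: wait(T2) -> count=0 queue=[T3,T2] holders={T1}
Step 10: signal(T1) -> count=0 queue=[T2] holders={T3}
Step 11: wait(T1) -> count=0 queue=[T2,T1] holders={T3}
Step 12: signal(T3) -> count=0 queue=[T1] holders={T2}
Final holders: T2

Answer: T2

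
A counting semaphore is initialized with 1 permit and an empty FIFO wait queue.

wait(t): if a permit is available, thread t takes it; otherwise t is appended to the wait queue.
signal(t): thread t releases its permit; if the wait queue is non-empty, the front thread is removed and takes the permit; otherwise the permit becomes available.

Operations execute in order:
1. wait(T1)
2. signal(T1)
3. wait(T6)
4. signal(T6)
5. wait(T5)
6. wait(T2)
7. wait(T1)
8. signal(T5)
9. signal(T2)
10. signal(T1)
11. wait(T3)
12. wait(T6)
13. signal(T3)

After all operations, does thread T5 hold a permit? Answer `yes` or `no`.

Answer: no

Derivation:
Step 1: wait(T1) -> count=0 queue=[] holders={T1}
Step 2: signal(T1) -> count=1 queue=[] holders={none}
Step 3: wait(T6) -> count=0 queue=[] holders={T6}
Step 4: signal(T6) -> count=1 queue=[] holders={none}
Step 5: wait(T5) -> count=0 queue=[] holders={T5}
Step 6: wait(T2) -> count=0 queue=[T2] holders={T5}
Step 7: wait(T1) -> count=0 queue=[T2,T1] holders={T5}
Step 8: signal(T5) -> count=0 queue=[T1] holders={T2}
Step 9: signal(T2) -> count=0 queue=[] holders={T1}
Step 10: signal(T1) -> count=1 queue=[] holders={none}
Step 11: wait(T3) -> count=0 queue=[] holders={T3}
Step 12: wait(T6) -> count=0 queue=[T6] holders={T3}
Step 13: signal(T3) -> count=0 queue=[] holders={T6}
Final holders: {T6} -> T5 not in holders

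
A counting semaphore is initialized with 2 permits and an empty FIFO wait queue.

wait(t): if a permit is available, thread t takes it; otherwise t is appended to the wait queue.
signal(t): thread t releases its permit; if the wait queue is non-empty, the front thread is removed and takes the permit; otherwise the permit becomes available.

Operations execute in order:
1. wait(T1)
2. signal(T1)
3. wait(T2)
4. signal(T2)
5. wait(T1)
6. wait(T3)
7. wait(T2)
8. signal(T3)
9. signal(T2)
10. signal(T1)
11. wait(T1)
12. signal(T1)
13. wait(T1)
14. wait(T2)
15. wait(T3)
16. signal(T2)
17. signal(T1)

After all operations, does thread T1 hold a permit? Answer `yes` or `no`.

Answer: no

Derivation:
Step 1: wait(T1) -> count=1 queue=[] holders={T1}
Step 2: signal(T1) -> count=2 queue=[] holders={none}
Step 3: wait(T2) -> count=1 queue=[] holders={T2}
Step 4: signal(T2) -> count=2 queue=[] holders={none}
Step 5: wait(T1) -> count=1 queue=[] holders={T1}
Step 6: wait(T3) -> count=0 queue=[] holders={T1,T3}
Step 7: wait(T2) -> count=0 queue=[T2] holders={T1,T3}
Step 8: signal(T3) -> count=0 queue=[] holders={T1,T2}
Step 9: signal(T2) -> count=1 queue=[] holders={T1}
Step 10: signal(T1) -> count=2 queue=[] holders={none}
Step 11: wait(T1) -> count=1 queue=[] holders={T1}
Step 12: signal(T1) -> count=2 queue=[] holders={none}
Step 13: wait(T1) -> count=1 queue=[] holders={T1}
Step 14: wait(T2) -> count=0 queue=[] holders={T1,T2}
Step 15: wait(T3) -> count=0 queue=[T3] holders={T1,T2}
Step 16: signal(T2) -> count=0 queue=[] holders={T1,T3}
Step 17: signal(T1) -> count=1 queue=[] holders={T3}
Final holders: {T3} -> T1 not in holders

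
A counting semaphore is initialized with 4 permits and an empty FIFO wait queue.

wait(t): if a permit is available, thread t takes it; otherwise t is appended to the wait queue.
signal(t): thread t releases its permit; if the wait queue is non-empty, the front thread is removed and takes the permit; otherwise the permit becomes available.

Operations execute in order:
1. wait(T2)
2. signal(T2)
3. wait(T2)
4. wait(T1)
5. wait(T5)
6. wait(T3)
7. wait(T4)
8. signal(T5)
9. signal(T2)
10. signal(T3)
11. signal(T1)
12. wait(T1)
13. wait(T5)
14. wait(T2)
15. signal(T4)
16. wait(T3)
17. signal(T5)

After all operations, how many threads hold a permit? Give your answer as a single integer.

Answer: 3

Derivation:
Step 1: wait(T2) -> count=3 queue=[] holders={T2}
Step 2: signal(T2) -> count=4 queue=[] holders={none}
Step 3: wait(T2) -> count=3 queue=[] holders={T2}
Step 4: wait(T1) -> count=2 queue=[] holders={T1,T2}
Step 5: wait(T5) -> count=1 queue=[] holders={T1,T2,T5}
Step 6: wait(T3) -> count=0 queue=[] holders={T1,T2,T3,T5}
Step 7: wait(T4) -> count=0 queue=[T4] holders={T1,T2,T3,T5}
Step 8: signal(T5) -> count=0 queue=[] holders={T1,T2,T3,T4}
Step 9: signal(T2) -> count=1 queue=[] holders={T1,T3,T4}
Step 10: signal(T3) -> count=2 queue=[] holders={T1,T4}
Step 11: signal(T1) -> count=3 queue=[] holders={T4}
Step 12: wait(T1) -> count=2 queue=[] holders={T1,T4}
Step 13: wait(T5) -> count=1 queue=[] holders={T1,T4,T5}
Step 14: wait(T2) -> count=0 queue=[] holders={T1,T2,T4,T5}
Step 15: signal(T4) -> count=1 queue=[] holders={T1,T2,T5}
Step 16: wait(T3) -> count=0 queue=[] holders={T1,T2,T3,T5}
Step 17: signal(T5) -> count=1 queue=[] holders={T1,T2,T3}
Final holders: {T1,T2,T3} -> 3 thread(s)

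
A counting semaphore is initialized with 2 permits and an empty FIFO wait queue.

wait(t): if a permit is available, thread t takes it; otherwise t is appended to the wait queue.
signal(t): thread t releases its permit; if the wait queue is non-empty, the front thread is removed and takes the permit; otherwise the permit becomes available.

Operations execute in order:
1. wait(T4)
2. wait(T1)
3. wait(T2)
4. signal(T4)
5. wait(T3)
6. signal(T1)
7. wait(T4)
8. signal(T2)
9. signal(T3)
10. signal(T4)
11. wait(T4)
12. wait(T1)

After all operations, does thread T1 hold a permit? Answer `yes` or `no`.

Step 1: wait(T4) -> count=1 queue=[] holders={T4}
Step 2: wait(T1) -> count=0 queue=[] holders={T1,T4}
Step 3: wait(T2) -> count=0 queue=[T2] holders={T1,T4}
Step 4: signal(T4) -> count=0 queue=[] holders={T1,T2}
Step 5: wait(T3) -> count=0 queue=[T3] holders={T1,T2}
Step 6: signal(T1) -> count=0 queue=[] holders={T2,T3}
Step 7: wait(T4) -> count=0 queue=[T4] holders={T2,T3}
Step 8: signal(T2) -> count=0 queue=[] holders={T3,T4}
Step 9: signal(T3) -> count=1 queue=[] holders={T4}
Step 10: signal(T4) -> count=2 queue=[] holders={none}
Step 11: wait(T4) -> count=1 queue=[] holders={T4}
Step 12: wait(T1) -> count=0 queue=[] holders={T1,T4}
Final holders: {T1,T4} -> T1 in holders

Answer: yes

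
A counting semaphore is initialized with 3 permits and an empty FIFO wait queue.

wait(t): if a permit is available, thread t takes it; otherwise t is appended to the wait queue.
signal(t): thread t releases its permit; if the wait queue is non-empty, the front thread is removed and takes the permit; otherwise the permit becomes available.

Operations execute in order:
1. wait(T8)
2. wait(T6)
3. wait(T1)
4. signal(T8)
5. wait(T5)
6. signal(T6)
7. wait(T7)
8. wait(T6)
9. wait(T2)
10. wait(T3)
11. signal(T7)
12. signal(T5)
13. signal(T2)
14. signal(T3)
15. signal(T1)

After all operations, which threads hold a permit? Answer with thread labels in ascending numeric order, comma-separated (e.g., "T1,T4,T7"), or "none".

Step 1: wait(T8) -> count=2 queue=[] holders={T8}
Step 2: wait(T6) -> count=1 queue=[] holders={T6,T8}
Step 3: wait(T1) -> count=0 queue=[] holders={T1,T6,T8}
Step 4: signal(T8) -> count=1 queue=[] holders={T1,T6}
Step 5: wait(T5) -> count=0 queue=[] holders={T1,T5,T6}
Step 6: signal(T6) -> count=1 queue=[] holders={T1,T5}
Step 7: wait(T7) -> count=0 queue=[] holders={T1,T5,T7}
Step 8: wait(T6) -> count=0 queue=[T6] holders={T1,T5,T7}
Step 9: wait(T2) -> count=0 queue=[T6,T2] holders={T1,T5,T7}
Step 10: wait(T3) -> count=0 queue=[T6,T2,T3] holders={T1,T5,T7}
Step 11: signal(T7) -> count=0 queue=[T2,T3] holders={T1,T5,T6}
Step 12: signal(T5) -> count=0 queue=[T3] holders={T1,T2,T6}
Step 13: signal(T2) -> count=0 queue=[] holders={T1,T3,T6}
Step 14: signal(T3) -> count=1 queue=[] holders={T1,T6}
Step 15: signal(T1) -> count=2 queue=[] holders={T6}
Final holders: T6

Answer: T6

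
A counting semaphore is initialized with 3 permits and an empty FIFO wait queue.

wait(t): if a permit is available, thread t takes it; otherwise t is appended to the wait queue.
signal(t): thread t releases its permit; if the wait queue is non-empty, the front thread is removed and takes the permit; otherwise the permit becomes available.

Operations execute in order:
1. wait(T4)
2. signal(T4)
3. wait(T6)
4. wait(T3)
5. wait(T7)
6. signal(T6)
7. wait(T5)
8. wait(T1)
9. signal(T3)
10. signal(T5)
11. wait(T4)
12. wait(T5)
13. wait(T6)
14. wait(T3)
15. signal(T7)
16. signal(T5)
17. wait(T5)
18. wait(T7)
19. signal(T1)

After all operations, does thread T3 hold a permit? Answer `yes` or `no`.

Step 1: wait(T4) -> count=2 queue=[] holders={T4}
Step 2: signal(T4) -> count=3 queue=[] holders={none}
Step 3: wait(T6) -> count=2 queue=[] holders={T6}
Step 4: wait(T3) -> count=1 queue=[] holders={T3,T6}
Step 5: wait(T7) -> count=0 queue=[] holders={T3,T6,T7}
Step 6: signal(T6) -> count=1 queue=[] holders={T3,T7}
Step 7: wait(T5) -> count=0 queue=[] holders={T3,T5,T7}
Step 8: wait(T1) -> count=0 queue=[T1] holders={T3,T5,T7}
Step 9: signal(T3) -> count=0 queue=[] holders={T1,T5,T7}
Step 10: signal(T5) -> count=1 queue=[] holders={T1,T7}
Step 11: wait(T4) -> count=0 queue=[] holders={T1,T4,T7}
Step 12: wait(T5) -> count=0 queue=[T5] holders={T1,T4,T7}
Step 13: wait(T6) -> count=0 queue=[T5,T6] holders={T1,T4,T7}
Step 14: wait(T3) -> count=0 queue=[T5,T6,T3] holders={T1,T4,T7}
Step 15: signal(T7) -> count=0 queue=[T6,T3] holders={T1,T4,T5}
Step 16: signal(T5) -> count=0 queue=[T3] holders={T1,T4,T6}
Step 17: wait(T5) -> count=0 queue=[T3,T5] holders={T1,T4,T6}
Step 18: wait(T7) -> count=0 queue=[T3,T5,T7] holders={T1,T4,T6}
Step 19: signal(T1) -> count=0 queue=[T5,T7] holders={T3,T4,T6}
Final holders: {T3,T4,T6} -> T3 in holders

Answer: yes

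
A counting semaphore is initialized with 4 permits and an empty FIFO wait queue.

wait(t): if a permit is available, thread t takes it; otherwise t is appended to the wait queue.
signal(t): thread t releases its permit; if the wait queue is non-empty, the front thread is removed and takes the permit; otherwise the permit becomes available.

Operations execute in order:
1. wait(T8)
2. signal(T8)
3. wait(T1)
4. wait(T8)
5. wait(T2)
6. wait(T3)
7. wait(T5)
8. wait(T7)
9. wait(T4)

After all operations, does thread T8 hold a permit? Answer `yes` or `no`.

Answer: yes

Derivation:
Step 1: wait(T8) -> count=3 queue=[] holders={T8}
Step 2: signal(T8) -> count=4 queue=[] holders={none}
Step 3: wait(T1) -> count=3 queue=[] holders={T1}
Step 4: wait(T8) -> count=2 queue=[] holders={T1,T8}
Step 5: wait(T2) -> count=1 queue=[] holders={T1,T2,T8}
Step 6: wait(T3) -> count=0 queue=[] holders={T1,T2,T3,T8}
Step 7: wait(T5) -> count=0 queue=[T5] holders={T1,T2,T3,T8}
Step 8: wait(T7) -> count=0 queue=[T5,T7] holders={T1,T2,T3,T8}
Step 9: wait(T4) -> count=0 queue=[T5,T7,T4] holders={T1,T2,T3,T8}
Final holders: {T1,T2,T3,T8} -> T8 in holders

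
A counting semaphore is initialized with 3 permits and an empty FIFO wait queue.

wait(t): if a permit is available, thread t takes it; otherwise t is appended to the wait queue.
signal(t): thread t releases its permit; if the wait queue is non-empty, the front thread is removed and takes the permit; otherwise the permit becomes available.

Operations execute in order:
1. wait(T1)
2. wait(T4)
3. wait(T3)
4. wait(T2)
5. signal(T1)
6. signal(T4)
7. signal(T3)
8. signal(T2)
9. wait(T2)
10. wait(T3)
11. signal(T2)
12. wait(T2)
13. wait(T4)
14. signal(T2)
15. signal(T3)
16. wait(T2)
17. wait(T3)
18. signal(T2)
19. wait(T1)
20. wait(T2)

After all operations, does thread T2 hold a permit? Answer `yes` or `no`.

Answer: no

Derivation:
Step 1: wait(T1) -> count=2 queue=[] holders={T1}
Step 2: wait(T4) -> count=1 queue=[] holders={T1,T4}
Step 3: wait(T3) -> count=0 queue=[] holders={T1,T3,T4}
Step 4: wait(T2) -> count=0 queue=[T2] holders={T1,T3,T4}
Step 5: signal(T1) -> count=0 queue=[] holders={T2,T3,T4}
Step 6: signal(T4) -> count=1 queue=[] holders={T2,T3}
Step 7: signal(T3) -> count=2 queue=[] holders={T2}
Step 8: signal(T2) -> count=3 queue=[] holders={none}
Step 9: wait(T2) -> count=2 queue=[] holders={T2}
Step 10: wait(T3) -> count=1 queue=[] holders={T2,T3}
Step 11: signal(T2) -> count=2 queue=[] holders={T3}
Step 12: wait(T2) -> count=1 queue=[] holders={T2,T3}
Step 13: wait(T4) -> count=0 queue=[] holders={T2,T3,T4}
Step 14: signal(T2) -> count=1 queue=[] holders={T3,T4}
Step 15: signal(T3) -> count=2 queue=[] holders={T4}
Step 16: wait(T2) -> count=1 queue=[] holders={T2,T4}
Step 17: wait(T3) -> count=0 queue=[] holders={T2,T3,T4}
Step 18: signal(T2) -> count=1 queue=[] holders={T3,T4}
Step 19: wait(T1) -> count=0 queue=[] holders={T1,T3,T4}
Step 20: wait(T2) -> count=0 queue=[T2] holders={T1,T3,T4}
Final holders: {T1,T3,T4} -> T2 not in holders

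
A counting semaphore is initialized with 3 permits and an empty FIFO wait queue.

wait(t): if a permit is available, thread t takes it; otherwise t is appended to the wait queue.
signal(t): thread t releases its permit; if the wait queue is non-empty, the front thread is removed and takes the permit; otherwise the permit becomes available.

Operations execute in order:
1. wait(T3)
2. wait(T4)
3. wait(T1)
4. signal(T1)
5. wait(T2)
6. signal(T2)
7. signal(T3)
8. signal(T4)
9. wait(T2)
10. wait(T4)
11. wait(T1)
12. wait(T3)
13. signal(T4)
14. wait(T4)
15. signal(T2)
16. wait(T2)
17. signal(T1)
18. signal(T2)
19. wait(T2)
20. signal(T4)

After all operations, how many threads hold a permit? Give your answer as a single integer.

Answer: 2

Derivation:
Step 1: wait(T3) -> count=2 queue=[] holders={T3}
Step 2: wait(T4) -> count=1 queue=[] holders={T3,T4}
Step 3: wait(T1) -> count=0 queue=[] holders={T1,T3,T4}
Step 4: signal(T1) -> count=1 queue=[] holders={T3,T4}
Step 5: wait(T2) -> count=0 queue=[] holders={T2,T3,T4}
Step 6: signal(T2) -> count=1 queue=[] holders={T3,T4}
Step 7: signal(T3) -> count=2 queue=[] holders={T4}
Step 8: signal(T4) -> count=3 queue=[] holders={none}
Step 9: wait(T2) -> count=2 queue=[] holders={T2}
Step 10: wait(T4) -> count=1 queue=[] holders={T2,T4}
Step 11: wait(T1) -> count=0 queue=[] holders={T1,T2,T4}
Step 12: wait(T3) -> count=0 queue=[T3] holders={T1,T2,T4}
Step 13: signal(T4) -> count=0 queue=[] holders={T1,T2,T3}
Step 14: wait(T4) -> count=0 queue=[T4] holders={T1,T2,T3}
Step 15: signal(T2) -> count=0 queue=[] holders={T1,T3,T4}
Step 16: wait(T2) -> count=0 queue=[T2] holders={T1,T3,T4}
Step 17: signal(T1) -> count=0 queue=[] holders={T2,T3,T4}
Step 18: signal(T2) -> count=1 queue=[] holders={T3,T4}
Step 19: wait(T2) -> count=0 queue=[] holders={T2,T3,T4}
Step 20: signal(T4) -> count=1 queue=[] holders={T2,T3}
Final holders: {T2,T3} -> 2 thread(s)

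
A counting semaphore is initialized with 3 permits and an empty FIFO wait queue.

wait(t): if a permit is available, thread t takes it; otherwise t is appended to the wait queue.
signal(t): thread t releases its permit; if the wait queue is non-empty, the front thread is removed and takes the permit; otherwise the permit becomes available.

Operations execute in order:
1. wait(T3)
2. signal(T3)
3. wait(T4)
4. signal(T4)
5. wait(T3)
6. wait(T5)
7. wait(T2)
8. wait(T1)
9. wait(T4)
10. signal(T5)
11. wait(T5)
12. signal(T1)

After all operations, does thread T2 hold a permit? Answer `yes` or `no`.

Step 1: wait(T3) -> count=2 queue=[] holders={T3}
Step 2: signal(T3) -> count=3 queue=[] holders={none}
Step 3: wait(T4) -> count=2 queue=[] holders={T4}
Step 4: signal(T4) -> count=3 queue=[] holders={none}
Step 5: wait(T3) -> count=2 queue=[] holders={T3}
Step 6: wait(T5) -> count=1 queue=[] holders={T3,T5}
Step 7: wait(T2) -> count=0 queue=[] holders={T2,T3,T5}
Step 8: wait(T1) -> count=0 queue=[T1] holders={T2,T3,T5}
Step 9: wait(T4) -> count=0 queue=[T1,T4] holders={T2,T3,T5}
Step 10: signal(T5) -> count=0 queue=[T4] holders={T1,T2,T3}
Step 11: wait(T5) -> count=0 queue=[T4,T5] holders={T1,T2,T3}
Step 12: signal(T1) -> count=0 queue=[T5] holders={T2,T3,T4}
Final holders: {T2,T3,T4} -> T2 in holders

Answer: yes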